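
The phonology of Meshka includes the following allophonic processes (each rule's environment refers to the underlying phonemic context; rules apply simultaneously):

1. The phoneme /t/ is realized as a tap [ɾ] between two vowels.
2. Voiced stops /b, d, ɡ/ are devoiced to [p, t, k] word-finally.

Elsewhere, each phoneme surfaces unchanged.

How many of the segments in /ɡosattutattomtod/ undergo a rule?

2

Segments that undergo a rule: /t/ → [ɾ] (rule 1); /d/ → [t] (rule 2).
All other segments surface unchanged.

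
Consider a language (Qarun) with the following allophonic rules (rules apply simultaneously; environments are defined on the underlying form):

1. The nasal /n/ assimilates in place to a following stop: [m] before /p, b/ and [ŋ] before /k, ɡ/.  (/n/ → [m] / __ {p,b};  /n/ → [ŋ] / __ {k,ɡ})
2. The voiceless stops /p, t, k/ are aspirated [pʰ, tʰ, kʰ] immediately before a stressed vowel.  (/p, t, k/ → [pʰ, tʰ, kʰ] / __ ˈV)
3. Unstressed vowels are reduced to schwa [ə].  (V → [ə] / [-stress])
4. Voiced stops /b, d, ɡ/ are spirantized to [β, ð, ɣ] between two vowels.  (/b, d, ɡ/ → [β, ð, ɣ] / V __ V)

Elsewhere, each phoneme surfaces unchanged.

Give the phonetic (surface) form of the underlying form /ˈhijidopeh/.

[ˈhijəðəpəh]

/i/ (between /h/ and /j/) is in the target of rule 3 but the environment (in an unstressed syllable) is not met → [i].
/i/ meets the environment for rule 3 (in an unstressed syllable) → [ə].
/d/ — between /i/ and /o/, between two vowels — surfaces as [ð] (rule 4).
Rule 3 applies to /o/ (between /d/ and /p/: in an unstressed syllable) → [ə].
/p/ (between /o/ and /e/): rule 2 targets it, but not immediately before a stressed vowel → unchanged [p].
/e/ meets the environment for rule 3 (in an unstressed syllable) → [ə].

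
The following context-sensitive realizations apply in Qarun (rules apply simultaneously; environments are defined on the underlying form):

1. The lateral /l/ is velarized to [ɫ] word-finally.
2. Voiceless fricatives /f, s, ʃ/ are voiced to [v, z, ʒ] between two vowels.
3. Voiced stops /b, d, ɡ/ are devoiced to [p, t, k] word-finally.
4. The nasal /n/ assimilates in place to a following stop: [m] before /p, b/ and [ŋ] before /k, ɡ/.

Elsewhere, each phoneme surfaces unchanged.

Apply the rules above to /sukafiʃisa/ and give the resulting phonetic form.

[sukaviʒiza]

/s/ — word-initial; rule 2 does not apply here → [s].
/u/ stays [u].
/k/ (between /u/ and /a/): no rule targets it → [k].
/a/ stays [a].
/f/ (between /a/ and /i/) occurs between two vowels → [v] by rule 2.
/i/ (between /f/ and /ʃ/): no rule targets it → [i].
Rule 2 applies to /ʃ/ (between /i/ and /i/: between two vowels) → [ʒ].
/i/ (between /ʃ/ and /s/): no rule targets it → [i].
/s/ meets the environment for rule 2 (between two vowels) → [z].
/a/ stays [a].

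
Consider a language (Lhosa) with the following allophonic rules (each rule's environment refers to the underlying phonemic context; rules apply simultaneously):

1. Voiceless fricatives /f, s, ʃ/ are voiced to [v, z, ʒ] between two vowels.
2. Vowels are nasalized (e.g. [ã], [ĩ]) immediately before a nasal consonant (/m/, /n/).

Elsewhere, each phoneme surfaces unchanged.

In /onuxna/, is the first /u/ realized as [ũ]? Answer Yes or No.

/u/ (between /n/ and /x/) is in the target of rule 2 but the environment (before a nasal consonant) is not met → [u].
The actual realization is [u], not [ũ].

No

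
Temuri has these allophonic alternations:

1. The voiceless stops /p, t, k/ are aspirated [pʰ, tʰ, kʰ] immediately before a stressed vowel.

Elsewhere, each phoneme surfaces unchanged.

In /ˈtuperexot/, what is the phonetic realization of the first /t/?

/t/ — word-initial, immediately before a stressed vowel — surfaces as [tʰ] (rule 1).

[tʰ]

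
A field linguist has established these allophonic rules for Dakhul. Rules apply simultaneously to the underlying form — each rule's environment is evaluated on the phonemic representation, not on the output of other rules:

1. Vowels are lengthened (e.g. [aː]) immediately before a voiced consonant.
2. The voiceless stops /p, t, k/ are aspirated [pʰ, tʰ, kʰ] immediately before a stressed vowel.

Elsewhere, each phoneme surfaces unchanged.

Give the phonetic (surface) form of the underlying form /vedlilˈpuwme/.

/v/ — not in any rule's target class → [v].
/e/ (between /v/ and /d/) occurs before a voiced consonant → [eː] by rule 1.
/d/ (between /e/ and /l/) is unaffected → [d].
/l/ (between /d/ and /i/): no rule targets it → [l].
/i/ (between /l/ and /l/) occurs before a voiced consonant → [iː] by rule 1.
/l/ — not in any rule's target class → [l].
/p/ — between /l/ and /u/, immediately before a stressed vowel — surfaces as [pʰ] (rule 2).
/u/ meets the environment for rule 1 (before a voiced consonant) → [uː].
/w/ — not in any rule's target class → [w].
/m/ stays [m].
/e/ — word-final; rule 1 does not apply here → [e].

[veːdliːlˈpʰuːwme]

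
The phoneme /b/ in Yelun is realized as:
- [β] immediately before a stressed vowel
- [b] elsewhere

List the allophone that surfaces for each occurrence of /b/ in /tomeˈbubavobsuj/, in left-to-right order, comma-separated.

Occurrence 1 (position 5): immediately before a stressed vowel → [β].
Occurrence 2 (position 7): no conditioning environment matches → elsewhere allophone [b].
Occurrence 3 (position 11): no conditioning environment matches → elsewhere allophone [b].

[β], [b], [b]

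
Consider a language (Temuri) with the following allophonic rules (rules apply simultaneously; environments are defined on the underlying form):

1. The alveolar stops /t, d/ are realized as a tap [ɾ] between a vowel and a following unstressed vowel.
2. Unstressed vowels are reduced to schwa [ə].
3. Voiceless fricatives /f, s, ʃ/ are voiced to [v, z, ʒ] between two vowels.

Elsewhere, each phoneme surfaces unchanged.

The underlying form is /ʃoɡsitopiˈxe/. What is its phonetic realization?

[ʃəɡsəɾəpəˈxe]

/ʃ/ (word-initial) fails the environment for rule 3, so it stays [ʃ].
Rule 2 applies to /o/ (between /ʃ/ and /ɡ/: in an unstressed syllable) → [ə].
/s/ (between /ɡ/ and /i/) fails the environment for rule 3, so it stays [s].
Rule 2 applies to /i/ (between /s/ and /t/: in an unstressed syllable) → [ə].
/t/ (between /i/ and /o/): between a vowel and a following unstressed vowel, so rule 1 applies → [ɾ].
/o/ (between /t/ and /p/): in an unstressed syllable, so rule 2 applies → [ə].
/i/ (between /p/ and /x/) occurs in an unstressed syllable → [ə] by rule 2.
/e/ (word-final): rule 2 targets it, but not in an unstressed syllable → unchanged [e].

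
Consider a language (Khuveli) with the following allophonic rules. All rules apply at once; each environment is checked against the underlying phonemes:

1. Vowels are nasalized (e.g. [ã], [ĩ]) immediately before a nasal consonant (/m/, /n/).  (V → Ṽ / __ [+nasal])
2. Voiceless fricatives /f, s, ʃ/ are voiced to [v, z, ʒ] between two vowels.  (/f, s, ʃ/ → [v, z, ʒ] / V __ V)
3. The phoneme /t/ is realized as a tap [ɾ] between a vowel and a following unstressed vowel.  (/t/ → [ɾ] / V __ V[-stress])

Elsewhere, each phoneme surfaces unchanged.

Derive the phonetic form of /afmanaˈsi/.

[afmãnaˈzi]

/a/ (word-initial): rule 1 targets it, but not before a nasal consonant → unchanged [a].
/f/ (between /a/ and /m/) is in the target of rule 2 but the environment (between two vowels) is not met → [f].
/m/ — not in any rule's target class → [m].
/a/ (between /m/ and /n/) occurs before a nasal consonant → [ã] by rule 1.
/n/ stays [n].
/a/ (between /n/ and /s/): rule 1 targets it, but not before a nasal consonant → unchanged [a].
/s/ (between /a/ and /i/): between two vowels, so rule 2 applies → [z].
/i/ (word-final) fails the environment for rule 1, so it stays [i].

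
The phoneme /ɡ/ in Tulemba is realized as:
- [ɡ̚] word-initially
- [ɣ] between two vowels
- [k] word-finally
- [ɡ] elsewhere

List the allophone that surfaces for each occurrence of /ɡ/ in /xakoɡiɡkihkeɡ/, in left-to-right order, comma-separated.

Occurrence 1 (position 5): between two vowels → [ɣ].
Occurrence 2 (position 7): no conditioning environment matches → elsewhere allophone [ɡ].
Occurrence 3 (position 13): word-finally → [k].

[ɣ], [ɡ], [k]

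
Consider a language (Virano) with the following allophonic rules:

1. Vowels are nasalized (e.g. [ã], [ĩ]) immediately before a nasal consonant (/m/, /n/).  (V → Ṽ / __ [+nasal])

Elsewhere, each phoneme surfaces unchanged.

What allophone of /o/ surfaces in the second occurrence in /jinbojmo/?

/o/ (word-final) fails the environment for rule 1, so it stays [o].

[o]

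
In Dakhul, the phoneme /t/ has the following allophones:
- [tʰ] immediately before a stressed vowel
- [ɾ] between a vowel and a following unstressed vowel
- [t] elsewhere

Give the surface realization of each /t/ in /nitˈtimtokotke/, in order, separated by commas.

[t], [tʰ], [t], [t]

Occurrence 1 (position 3): no conditioning environment matches → elsewhere allophone [t].
Occurrence 2 (position 4): immediately before a stressed vowel → [tʰ].
Occurrence 3 (position 7): no conditioning environment matches → elsewhere allophone [t].
Occurrence 4 (position 11): no conditioning environment matches → elsewhere allophone [t].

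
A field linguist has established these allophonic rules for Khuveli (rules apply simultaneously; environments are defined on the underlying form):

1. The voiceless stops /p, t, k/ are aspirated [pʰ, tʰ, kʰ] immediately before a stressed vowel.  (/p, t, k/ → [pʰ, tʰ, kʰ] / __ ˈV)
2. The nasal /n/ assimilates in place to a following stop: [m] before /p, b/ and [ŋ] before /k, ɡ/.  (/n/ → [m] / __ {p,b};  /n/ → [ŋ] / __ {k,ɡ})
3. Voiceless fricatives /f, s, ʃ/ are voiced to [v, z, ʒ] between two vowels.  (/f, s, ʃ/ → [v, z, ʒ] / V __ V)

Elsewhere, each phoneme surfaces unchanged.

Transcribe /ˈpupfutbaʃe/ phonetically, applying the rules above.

Rule 1 applies to /p/ (word-initial: immediately before a stressed vowel) → [pʰ].
/u/ (between /p/ and /p/): no rule targets it → [u].
/p/ (between /u/ and /f/) fails the environment for rule 1, so it stays [p].
/f/ (between /p/ and /u/) fails the environment for rule 3, so it stays [f].
/u/ (between /f/ and /t/): no rule targets it → [u].
/t/ — between /u/ and /b/; rule 1 does not apply here → [t].
/b/ (between /t/ and /a/): no rule targets it → [b].
/a/ — not in any rule's target class → [a].
Rule 3 applies to /ʃ/ (between /a/ and /e/: between two vowels) → [ʒ].
/e/ stays [e].

[ˈpʰupfutbaʒe]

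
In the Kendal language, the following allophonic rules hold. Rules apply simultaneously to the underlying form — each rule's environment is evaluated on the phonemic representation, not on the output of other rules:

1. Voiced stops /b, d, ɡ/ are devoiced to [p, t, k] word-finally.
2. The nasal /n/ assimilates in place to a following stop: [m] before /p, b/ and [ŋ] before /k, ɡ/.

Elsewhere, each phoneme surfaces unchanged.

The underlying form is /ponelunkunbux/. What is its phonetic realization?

/n/ (between /o/ and /e/) fails the environment for rule 2, so it stays [n].
/n/ (between /u/ and /k/) occurs before a labial or velar stop → [ŋ] by rule 2.
/n/ — between /u/ and /b/, before a labial or velar stop — surfaces as [m] (rule 2).
/b/ (between /n/ and /u/) is in the target of rule 1 but the environment (word-finally) is not met → [b].

[poneluŋkumbux]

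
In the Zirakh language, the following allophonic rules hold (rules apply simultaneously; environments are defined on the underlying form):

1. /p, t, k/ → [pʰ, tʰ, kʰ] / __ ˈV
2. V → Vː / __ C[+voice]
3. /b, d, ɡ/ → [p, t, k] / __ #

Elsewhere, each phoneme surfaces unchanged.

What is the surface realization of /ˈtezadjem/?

[ˈtʰeːzaːdjeːm]

/t/ (word-initial) occurs immediately before a stressed vowel → [tʰ] by rule 1.
/e/ (between /t/ and /z/): before a voiced consonant, so rule 2 applies → [eː].
/z/ — not in any rule's target class → [z].
/a/ (between /z/ and /d/): before a voiced consonant, so rule 2 applies → [aː].
/d/ — between /a/ and /j/; rule 3 does not apply here → [d].
/j/ (between /d/ and /e/) is unaffected → [j].
Rule 2 applies to /e/ (between /j/ and /m/: before a voiced consonant) → [eː].
/m/ (word-final): no rule targets it → [m].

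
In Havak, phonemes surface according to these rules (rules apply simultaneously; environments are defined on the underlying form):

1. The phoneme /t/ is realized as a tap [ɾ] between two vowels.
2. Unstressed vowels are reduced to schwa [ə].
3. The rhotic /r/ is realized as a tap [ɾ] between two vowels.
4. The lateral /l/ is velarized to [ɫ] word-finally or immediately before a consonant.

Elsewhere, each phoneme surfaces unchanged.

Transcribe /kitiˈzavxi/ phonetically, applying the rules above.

/k/ (word-initial) is unaffected → [k].
/i/ (between /k/ and /t/) occurs in an unstressed syllable → [ə] by rule 2.
/t/ — between /i/ and /i/, between two vowels — surfaces as [ɾ] (rule 1).
/i/ (between /t/ and /z/) occurs in an unstressed syllable → [ə] by rule 2.
/z/ (between /i/ and /a/): no rule targets it → [z].
/a/ — between /z/ and /v/; rule 2 does not apply here → [a].
/v/ (between /a/ and /x/) is unaffected → [v].
/x/ — not in any rule's target class → [x].
/i/ — word-final, in an unstressed syllable — surfaces as [ə] (rule 2).

[kəɾəˈzavxə]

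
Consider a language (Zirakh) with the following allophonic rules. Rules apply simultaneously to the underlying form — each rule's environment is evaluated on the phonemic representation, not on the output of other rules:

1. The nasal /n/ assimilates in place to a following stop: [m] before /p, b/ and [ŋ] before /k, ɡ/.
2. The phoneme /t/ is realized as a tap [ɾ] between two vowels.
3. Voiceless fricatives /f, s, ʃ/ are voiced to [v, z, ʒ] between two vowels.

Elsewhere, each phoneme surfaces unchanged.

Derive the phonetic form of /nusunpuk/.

[nuzumpuk]

/n/ — word-initial; rule 1 does not apply here → [n].
/u/ — not in any rule's target class → [u].
/s/ — between /u/ and /u/, between two vowels — surfaces as [z] (rule 3).
/u/ (between /s/ and /n/) is unaffected → [u].
/n/ meets the environment for rule 1 (before a labial or velar stop) → [m].
/p/ (between /n/ and /u/): no rule targets it → [p].
/u/ — not in any rule's target class → [u].
/k/ (word-final): no rule targets it → [k].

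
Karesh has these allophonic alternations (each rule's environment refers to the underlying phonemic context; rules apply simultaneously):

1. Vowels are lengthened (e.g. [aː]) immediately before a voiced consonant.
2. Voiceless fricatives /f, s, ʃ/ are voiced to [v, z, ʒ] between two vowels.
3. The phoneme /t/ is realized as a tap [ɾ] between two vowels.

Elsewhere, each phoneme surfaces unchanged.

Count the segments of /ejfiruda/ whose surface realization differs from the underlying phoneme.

3

Segments that undergo a rule: /e/ → [eː] (rule 1); /i/ → [iː] (rule 1); /u/ → [uː] (rule 1).
All other segments surface unchanged.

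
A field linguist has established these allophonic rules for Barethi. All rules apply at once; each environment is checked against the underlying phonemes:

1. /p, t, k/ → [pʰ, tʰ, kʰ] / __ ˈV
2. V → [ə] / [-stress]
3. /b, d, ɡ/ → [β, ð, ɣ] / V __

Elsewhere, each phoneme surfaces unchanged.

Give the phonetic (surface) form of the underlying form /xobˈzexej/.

Rule 2 applies to /o/ (between /x/ and /b/: in an unstressed syllable) → [ə].
/b/ (between /o/ and /z/): immediately after a vowel, so rule 3 applies → [β].
/e/ — between /z/ and /x/; rule 2 does not apply here → [e].
Rule 2 applies to /e/ (between /x/ and /j/: in an unstressed syllable) → [ə].

[xəβˈzexəj]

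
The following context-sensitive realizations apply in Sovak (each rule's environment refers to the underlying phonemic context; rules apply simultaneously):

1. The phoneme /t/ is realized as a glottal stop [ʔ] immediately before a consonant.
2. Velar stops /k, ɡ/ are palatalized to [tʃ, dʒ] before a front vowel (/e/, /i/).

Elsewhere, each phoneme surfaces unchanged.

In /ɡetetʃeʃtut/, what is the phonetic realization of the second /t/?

/t/ — between /e/ and /ʃ/, immediately before a consonant — surfaces as [ʔ] (rule 1).

[ʔ]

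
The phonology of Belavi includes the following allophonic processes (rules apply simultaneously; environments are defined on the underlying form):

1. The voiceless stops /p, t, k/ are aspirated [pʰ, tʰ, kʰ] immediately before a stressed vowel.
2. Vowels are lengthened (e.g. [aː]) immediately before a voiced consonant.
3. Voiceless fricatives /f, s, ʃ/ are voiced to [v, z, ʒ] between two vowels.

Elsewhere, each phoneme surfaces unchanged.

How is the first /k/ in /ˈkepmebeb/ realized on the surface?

/k/ (word-initial) occurs immediately before a stressed vowel → [kʰ] by rule 1.

[kʰ]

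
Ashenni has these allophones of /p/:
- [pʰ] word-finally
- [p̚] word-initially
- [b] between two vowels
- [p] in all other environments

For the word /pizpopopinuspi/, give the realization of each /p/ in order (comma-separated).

Occurrence 1 (position 1): word-initially → [p̚].
Occurrence 2 (position 4): no conditioning environment matches → elsewhere allophone [p].
Occurrence 3 (position 6): between two vowels → [b].
Occurrence 4 (position 8): between two vowels → [b].
Occurrence 5 (position 13): no conditioning environment matches → elsewhere allophone [p].

[p̚], [p], [b], [b], [p]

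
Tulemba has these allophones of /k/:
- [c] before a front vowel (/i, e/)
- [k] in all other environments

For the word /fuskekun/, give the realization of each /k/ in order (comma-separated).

Occurrence 1 (position 4): before a front vowel → [c].
Occurrence 2 (position 6): no conditioning environment matches → elsewhere allophone [k].

[c], [k]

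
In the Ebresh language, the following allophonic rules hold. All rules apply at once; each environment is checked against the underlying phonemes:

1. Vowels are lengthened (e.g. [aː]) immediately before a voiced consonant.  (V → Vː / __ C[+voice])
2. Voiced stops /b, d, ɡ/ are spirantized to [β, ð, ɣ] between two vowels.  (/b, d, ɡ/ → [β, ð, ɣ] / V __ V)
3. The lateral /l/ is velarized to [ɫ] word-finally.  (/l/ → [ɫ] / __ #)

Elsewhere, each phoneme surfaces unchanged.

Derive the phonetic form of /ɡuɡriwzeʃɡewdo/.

/ɡ/ (word-initial) fails the environment for rule 2, so it stays [ɡ].
/u/ meets the environment for rule 1 (before a voiced consonant) → [uː].
/ɡ/ (between /u/ and /r/): rule 2 targets it, but not between two vowels → unchanged [ɡ].
/i/ (between /r/ and /w/) occurs before a voiced consonant → [iː] by rule 1.
/e/ (between /z/ and /ʃ/): rule 1 targets it, but not before a voiced consonant → unchanged [e].
/ɡ/ (between /ʃ/ and /e/): rule 2 targets it, but not between two vowels → unchanged [ɡ].
Rule 1 applies to /e/ (between /ɡ/ and /w/: before a voiced consonant) → [eː].
/d/ (between /w/ and /o/) is in the target of rule 2 but the environment (between two vowels) is not met → [d].
/o/ — word-final; rule 1 does not apply here → [o].

[ɡuːɡriːwzeʃɡeːwdo]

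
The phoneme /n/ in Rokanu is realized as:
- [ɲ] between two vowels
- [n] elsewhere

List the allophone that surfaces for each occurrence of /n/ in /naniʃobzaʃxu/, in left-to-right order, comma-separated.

Occurrence 1 (position 1): no conditioning environment matches → elsewhere allophone [n].
Occurrence 2 (position 3): between two vowels → [ɲ].

[n], [ɲ]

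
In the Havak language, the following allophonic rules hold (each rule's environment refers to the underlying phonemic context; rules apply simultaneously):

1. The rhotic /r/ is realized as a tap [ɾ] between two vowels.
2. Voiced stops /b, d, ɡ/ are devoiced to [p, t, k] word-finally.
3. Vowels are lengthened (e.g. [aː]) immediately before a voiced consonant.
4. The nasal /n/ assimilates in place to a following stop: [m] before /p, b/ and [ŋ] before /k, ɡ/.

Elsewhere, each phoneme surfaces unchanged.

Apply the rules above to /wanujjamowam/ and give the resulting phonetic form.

/w/ stays [w].
/a/ (between /w/ and /n/): before a voiced consonant, so rule 3 applies → [aː].
/n/ (between /a/ and /u/): rule 4 targets it, but not before a labial or velar stop → unchanged [n].
/u/ — between /n/ and /j/, before a voiced consonant — surfaces as [uː] (rule 3).
/j/ — not in any rule's target class → [j].
/j/ stays [j].
/a/ (between /j/ and /m/) occurs before a voiced consonant → [aː] by rule 3.
/m/ stays [m].
/o/ meets the environment for rule 3 (before a voiced consonant) → [oː].
/w/ — not in any rule's target class → [w].
/a/ (between /w/ and /m/) occurs before a voiced consonant → [aː] by rule 3.
/m/ — not in any rule's target class → [m].

[waːnuːjjaːmoːwaːm]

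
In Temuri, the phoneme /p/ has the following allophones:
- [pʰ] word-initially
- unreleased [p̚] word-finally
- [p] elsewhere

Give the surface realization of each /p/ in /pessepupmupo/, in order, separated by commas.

Occurrence 1 (position 1): word-initially → [pʰ].
Occurrence 2 (position 6): no conditioning environment matches → elsewhere allophone [p].
Occurrence 3 (position 8): no conditioning environment matches → elsewhere allophone [p].
Occurrence 4 (position 11): no conditioning environment matches → elsewhere allophone [p].

[pʰ], [p], [p], [p]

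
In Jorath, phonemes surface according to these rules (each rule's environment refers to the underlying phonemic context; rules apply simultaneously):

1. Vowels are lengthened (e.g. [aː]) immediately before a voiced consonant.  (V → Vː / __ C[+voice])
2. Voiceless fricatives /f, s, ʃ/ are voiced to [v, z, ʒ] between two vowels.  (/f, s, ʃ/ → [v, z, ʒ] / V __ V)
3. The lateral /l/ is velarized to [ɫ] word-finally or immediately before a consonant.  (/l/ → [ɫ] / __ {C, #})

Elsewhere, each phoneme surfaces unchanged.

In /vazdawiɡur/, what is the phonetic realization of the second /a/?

[aː]

/a/ (between /d/ and /w/) occurs before a voiced consonant → [aː] by rule 1.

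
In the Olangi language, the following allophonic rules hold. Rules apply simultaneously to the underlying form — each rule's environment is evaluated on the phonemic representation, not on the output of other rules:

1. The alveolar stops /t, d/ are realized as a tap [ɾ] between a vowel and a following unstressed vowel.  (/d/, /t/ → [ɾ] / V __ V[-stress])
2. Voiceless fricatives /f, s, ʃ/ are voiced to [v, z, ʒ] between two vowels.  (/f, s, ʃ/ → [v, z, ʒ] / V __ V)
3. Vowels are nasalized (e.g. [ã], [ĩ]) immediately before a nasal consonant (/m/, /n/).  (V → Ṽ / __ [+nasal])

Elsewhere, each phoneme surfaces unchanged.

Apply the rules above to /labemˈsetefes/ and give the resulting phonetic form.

/l/ (word-initial) is unaffected → [l].
/a/ (between /l/ and /b/): rule 3 targets it, but not before a nasal consonant → unchanged [a].
/b/ stays [b].
Rule 3 applies to /e/ (between /b/ and /m/: before a nasal consonant) → [ẽ].
/m/ stays [m].
/s/ (between /m/ and /e/) fails the environment for rule 2, so it stays [s].
/e/ (between /s/ and /t/) fails the environment for rule 3, so it stays [e].
Rule 1 applies to /t/ (between /e/ and /e/: between a vowel and a following unstressed vowel) → [ɾ].
/e/ (between /t/ and /f/): rule 3 targets it, but not before a nasal consonant → unchanged [e].
/f/ (between /e/ and /e/): between two vowels, so rule 2 applies → [v].
/e/ (between /f/ and /s/): rule 3 targets it, but not before a nasal consonant → unchanged [e].
/s/ — word-final; rule 2 does not apply here → [s].

[labẽmˈseɾeves]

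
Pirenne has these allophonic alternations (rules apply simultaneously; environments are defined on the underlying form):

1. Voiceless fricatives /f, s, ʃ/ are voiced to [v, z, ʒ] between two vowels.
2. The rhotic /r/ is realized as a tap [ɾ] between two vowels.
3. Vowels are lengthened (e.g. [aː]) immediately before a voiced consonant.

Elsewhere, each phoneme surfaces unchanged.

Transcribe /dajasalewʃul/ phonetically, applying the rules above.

[daːjazaːleːwʃuːl]

/a/ meets the environment for rule 3 (before a voiced consonant) → [aː].
/a/ (between /j/ and /s/): rule 3 targets it, but not before a voiced consonant → unchanged [a].
/s/ meets the environment for rule 1 (between two vowels) → [z].
/a/ (between /s/ and /l/): before a voiced consonant, so rule 3 applies → [aː].
/e/ meets the environment for rule 3 (before a voiced consonant) → [eː].
/ʃ/ (between /w/ and /u/) fails the environment for rule 1, so it stays [ʃ].
/u/ — between /ʃ/ and /l/, before a voiced consonant — surfaces as [uː] (rule 3).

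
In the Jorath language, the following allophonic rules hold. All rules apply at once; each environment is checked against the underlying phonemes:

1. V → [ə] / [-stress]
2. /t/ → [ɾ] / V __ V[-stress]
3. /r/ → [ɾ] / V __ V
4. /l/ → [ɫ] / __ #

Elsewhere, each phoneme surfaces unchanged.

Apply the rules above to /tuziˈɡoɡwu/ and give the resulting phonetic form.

/t/ (word-initial) fails the environment for rule 2, so it stays [t].
/u/ — between /t/ and /z/, in an unstressed syllable — surfaces as [ə] (rule 1).
/i/ meets the environment for rule 1 (in an unstressed syllable) → [ə].
/o/ — between /ɡ/ and /ɡ/; rule 1 does not apply here → [o].
/u/ — word-final, in an unstressed syllable — surfaces as [ə] (rule 1).

[təzəˈɡoɡwə]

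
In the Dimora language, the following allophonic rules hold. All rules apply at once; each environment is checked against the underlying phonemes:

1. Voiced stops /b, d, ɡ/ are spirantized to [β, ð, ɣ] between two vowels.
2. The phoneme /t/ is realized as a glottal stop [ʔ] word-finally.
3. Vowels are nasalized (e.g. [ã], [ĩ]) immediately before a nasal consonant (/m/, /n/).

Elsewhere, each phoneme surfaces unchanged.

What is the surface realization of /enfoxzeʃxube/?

[ẽnfoxzeʃxuβe]

/e/ (word-initial): before a nasal consonant, so rule 3 applies → [ẽ].
/n/ — not in any rule's target class → [n].
/f/ (between /n/ and /o/) is unaffected → [f].
/o/ (between /f/ and /x/) is in the target of rule 3 but the environment (before a nasal consonant) is not met → [o].
/x/ — not in any rule's target class → [x].
/z/ — not in any rule's target class → [z].
/e/ (between /z/ and /ʃ/): rule 3 targets it, but not before a nasal consonant → unchanged [e].
/ʃ/ (between /e/ and /x/) is unaffected → [ʃ].
/x/ — not in any rule's target class → [x].
/u/ (between /x/ and /b/) is in the target of rule 3 but the environment (before a nasal consonant) is not met → [u].
Rule 1 applies to /b/ (between /u/ and /e/: between two vowels) → [β].
/e/ — word-final; rule 3 does not apply here → [e].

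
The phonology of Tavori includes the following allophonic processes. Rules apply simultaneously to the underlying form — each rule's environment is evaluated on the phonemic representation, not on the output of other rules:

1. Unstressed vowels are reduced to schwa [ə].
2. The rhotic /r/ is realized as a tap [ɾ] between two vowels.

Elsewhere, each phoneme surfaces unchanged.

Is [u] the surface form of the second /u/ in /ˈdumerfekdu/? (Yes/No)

No

/u/ (word-final): in an unstressed syllable, so rule 1 applies → [ə].
The actual realization is [ə], not [u].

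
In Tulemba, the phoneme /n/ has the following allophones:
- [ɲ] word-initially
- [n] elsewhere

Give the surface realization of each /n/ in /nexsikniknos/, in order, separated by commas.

Occurrence 1 (position 1): word-initially → [ɲ].
Occurrence 2 (position 7): no conditioning environment matches → elsewhere allophone [n].
Occurrence 3 (position 10): no conditioning environment matches → elsewhere allophone [n].

[ɲ], [n], [n]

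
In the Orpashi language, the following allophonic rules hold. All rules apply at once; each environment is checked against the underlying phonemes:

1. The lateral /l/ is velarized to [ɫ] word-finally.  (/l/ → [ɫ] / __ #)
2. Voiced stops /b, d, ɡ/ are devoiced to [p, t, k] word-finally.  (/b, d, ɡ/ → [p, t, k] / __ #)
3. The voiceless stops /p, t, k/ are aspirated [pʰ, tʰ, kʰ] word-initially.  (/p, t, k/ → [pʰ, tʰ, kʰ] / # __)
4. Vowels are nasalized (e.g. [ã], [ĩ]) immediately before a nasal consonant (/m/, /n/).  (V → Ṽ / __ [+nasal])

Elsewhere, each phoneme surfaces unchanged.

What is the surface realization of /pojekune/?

/p/ (word-initial): word-initially, so rule 3 applies → [pʰ].
/o/ (between /p/ and /j/) is in the target of rule 4 but the environment (before a nasal consonant) is not met → [o].
/j/ stays [j].
/e/ (between /j/ and /k/) fails the environment for rule 4, so it stays [e].
/k/ (between /e/ and /u/): rule 3 targets it, but not word-initially → unchanged [k].
/u/ (between /k/ and /n/) occurs before a nasal consonant → [ũ] by rule 4.
/n/ — not in any rule's target class → [n].
/e/ — word-final; rule 4 does not apply here → [e].

[pʰojekũne]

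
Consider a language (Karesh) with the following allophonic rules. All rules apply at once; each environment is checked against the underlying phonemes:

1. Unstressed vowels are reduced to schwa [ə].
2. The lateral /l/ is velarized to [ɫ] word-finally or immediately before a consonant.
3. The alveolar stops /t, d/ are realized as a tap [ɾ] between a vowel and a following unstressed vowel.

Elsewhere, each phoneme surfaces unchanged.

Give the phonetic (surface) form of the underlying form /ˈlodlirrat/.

[ˈlodlərrət]

/l/ — word-initial; rule 2 does not apply here → [l].
/o/ (between /l/ and /d/) is in the target of rule 1 but the environment (in an unstressed syllable) is not met → [o].
/d/ — between /o/ and /l/; rule 3 does not apply here → [d].
/l/ (between /d/ and /i/) fails the environment for rule 2, so it stays [l].
/i/ meets the environment for rule 1 (in an unstressed syllable) → [ə].
/a/ (between /r/ and /t/) occurs in an unstressed syllable → [ə] by rule 1.
/t/ (word-final) fails the environment for rule 3, so it stays [t].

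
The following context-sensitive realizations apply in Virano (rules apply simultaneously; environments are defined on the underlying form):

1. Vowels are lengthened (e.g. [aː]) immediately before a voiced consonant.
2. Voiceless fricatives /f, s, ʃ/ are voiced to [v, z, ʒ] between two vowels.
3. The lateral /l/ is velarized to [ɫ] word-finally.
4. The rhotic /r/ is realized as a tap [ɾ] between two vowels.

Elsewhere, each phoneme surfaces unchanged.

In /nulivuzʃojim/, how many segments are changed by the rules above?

5

Segments that undergo a rule: /u/ → [uː] (rule 1); /i/ → [iː] (rule 1); /u/ → [uː] (rule 1); /o/ → [oː] (rule 1); /i/ → [iː] (rule 1).
All other segments surface unchanged.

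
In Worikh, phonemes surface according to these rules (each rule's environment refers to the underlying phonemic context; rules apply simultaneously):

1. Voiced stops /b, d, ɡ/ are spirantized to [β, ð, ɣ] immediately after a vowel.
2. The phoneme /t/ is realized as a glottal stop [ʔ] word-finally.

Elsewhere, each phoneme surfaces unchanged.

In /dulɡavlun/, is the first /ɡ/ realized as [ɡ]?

/ɡ/ — between /l/ and /a/; rule 1 does not apply here → [ɡ].
The actual realization is [ɡ], which matches [ɡ].

Yes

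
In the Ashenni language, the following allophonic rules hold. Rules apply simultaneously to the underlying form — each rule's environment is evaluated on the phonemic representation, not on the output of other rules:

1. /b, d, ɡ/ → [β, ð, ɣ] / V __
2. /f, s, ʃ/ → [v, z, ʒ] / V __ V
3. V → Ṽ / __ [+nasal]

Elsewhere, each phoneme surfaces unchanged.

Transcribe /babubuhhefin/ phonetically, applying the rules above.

[baβuβuhhevĩn]

/b/ (word-initial): rule 1 targets it, but not immediately after a vowel → unchanged [b].
/a/ (between /b/ and /b/): rule 3 targets it, but not before a nasal consonant → unchanged [a].
Rule 1 applies to /b/ (between /a/ and /u/: immediately after a vowel) → [β].
/u/ (between /b/ and /b/) is in the target of rule 3 but the environment (before a nasal consonant) is not met → [u].
Rule 1 applies to /b/ (between /u/ and /u/: immediately after a vowel) → [β].
/u/ — between /b/ and /h/; rule 3 does not apply here → [u].
/h/ — not in any rule's target class → [h].
/h/ stays [h].
/e/ (between /h/ and /f/) is in the target of rule 3 but the environment (before a nasal consonant) is not met → [e].
/f/ (between /e/ and /i/) occurs between two vowels → [v] by rule 2.
/i/ meets the environment for rule 3 (before a nasal consonant) → [ĩ].
/n/ (word-final): no rule targets it → [n].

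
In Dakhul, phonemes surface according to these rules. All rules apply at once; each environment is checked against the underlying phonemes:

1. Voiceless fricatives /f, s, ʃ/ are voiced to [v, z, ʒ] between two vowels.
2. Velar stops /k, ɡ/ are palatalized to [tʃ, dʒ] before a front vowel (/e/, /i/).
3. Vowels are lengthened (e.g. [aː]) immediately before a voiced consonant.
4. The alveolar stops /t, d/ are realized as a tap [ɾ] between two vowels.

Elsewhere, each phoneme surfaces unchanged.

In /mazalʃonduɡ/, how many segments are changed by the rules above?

Segments that undergo a rule: /a/ → [aː] (rule 3); /a/ → [aː] (rule 3); /o/ → [oː] (rule 3); /u/ → [uː] (rule 3).
All other segments surface unchanged.

4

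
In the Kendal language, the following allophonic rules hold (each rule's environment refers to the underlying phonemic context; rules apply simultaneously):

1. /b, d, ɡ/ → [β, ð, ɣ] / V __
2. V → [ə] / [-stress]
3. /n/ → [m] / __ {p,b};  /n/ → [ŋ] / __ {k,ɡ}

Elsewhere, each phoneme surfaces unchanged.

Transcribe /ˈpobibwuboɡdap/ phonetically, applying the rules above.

[ˈpoβəβwəβəɣdəp]

/o/ (between /p/ and /b/): rule 2 targets it, but not in an unstressed syllable → unchanged [o].
/b/ meets the environment for rule 1 (immediately after a vowel) → [β].
/i/ meets the environment for rule 2 (in an unstressed syllable) → [ə].
/b/ (between /i/ and /w/) occurs immediately after a vowel → [β] by rule 1.
/u/ meets the environment for rule 2 (in an unstressed syllable) → [ə].
/b/ (between /u/ and /o/) occurs immediately after a vowel → [β] by rule 1.
Rule 2 applies to /o/ (between /b/ and /ɡ/: in an unstressed syllable) → [ə].
/ɡ/ (between /o/ and /d/) occurs immediately after a vowel → [ɣ] by rule 1.
/d/ (between /ɡ/ and /a/) is in the target of rule 1 but the environment (immediately after a vowel) is not met → [d].
/a/ (between /d/ and /p/): in an unstressed syllable, so rule 2 applies → [ə].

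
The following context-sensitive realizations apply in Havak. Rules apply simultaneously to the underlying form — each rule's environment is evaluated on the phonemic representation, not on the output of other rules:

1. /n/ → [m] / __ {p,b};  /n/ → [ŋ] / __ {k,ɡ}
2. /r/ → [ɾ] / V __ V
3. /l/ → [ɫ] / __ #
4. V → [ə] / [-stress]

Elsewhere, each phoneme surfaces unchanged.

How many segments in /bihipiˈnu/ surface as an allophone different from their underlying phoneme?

Segments that undergo a rule: /i/ → [ə] (rule 4); /i/ → [ə] (rule 4); /i/ → [ə] (rule 4).
All other segments surface unchanged.

3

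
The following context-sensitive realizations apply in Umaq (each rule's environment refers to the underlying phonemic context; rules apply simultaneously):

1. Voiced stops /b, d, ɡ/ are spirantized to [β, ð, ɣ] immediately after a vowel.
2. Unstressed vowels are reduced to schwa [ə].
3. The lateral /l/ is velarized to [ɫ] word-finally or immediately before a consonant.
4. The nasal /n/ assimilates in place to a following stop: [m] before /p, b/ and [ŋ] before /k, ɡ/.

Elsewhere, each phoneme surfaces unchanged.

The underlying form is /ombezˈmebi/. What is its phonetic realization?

[əmbəzˈmeβə]

/o/ — word-initial, in an unstressed syllable — surfaces as [ə] (rule 2).
/m/ (between /o/ and /b/): no rule targets it → [m].
/b/ — between /m/ and /e/; rule 1 does not apply here → [b].
/e/ (between /b/ and /z/): in an unstressed syllable, so rule 2 applies → [ə].
/z/ (between /e/ and /m/): no rule targets it → [z].
/m/ (between /z/ and /e/): no rule targets it → [m].
/e/ — between /m/ and /b/; rule 2 does not apply here → [e].
/b/ meets the environment for rule 1 (immediately after a vowel) → [β].
Rule 2 applies to /i/ (word-final: in an unstressed syllable) → [ə].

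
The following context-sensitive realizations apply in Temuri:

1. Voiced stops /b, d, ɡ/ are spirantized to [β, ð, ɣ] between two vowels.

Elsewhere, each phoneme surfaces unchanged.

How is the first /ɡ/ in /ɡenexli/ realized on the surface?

/ɡ/ (word-initial) is in the target of rule 1 but the environment (between two vowels) is not met → [ɡ].

[ɡ]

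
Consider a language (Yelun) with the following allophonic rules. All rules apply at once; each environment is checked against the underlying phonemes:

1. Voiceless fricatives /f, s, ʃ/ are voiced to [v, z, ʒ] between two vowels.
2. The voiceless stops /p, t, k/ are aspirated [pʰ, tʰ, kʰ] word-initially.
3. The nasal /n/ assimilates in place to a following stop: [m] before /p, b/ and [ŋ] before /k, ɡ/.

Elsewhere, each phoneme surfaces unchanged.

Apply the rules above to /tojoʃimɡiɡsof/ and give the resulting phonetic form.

Rule 2 applies to /t/ (word-initial: word-initially) → [tʰ].
/o/ (between /t/ and /j/): no rule targets it → [o].
/j/ — not in any rule's target class → [j].
/o/ (between /j/ and /ʃ/) is unaffected → [o].
/ʃ/ (between /o/ and /i/): between two vowels, so rule 1 applies → [ʒ].
/i/ stays [i].
/m/ (between /i/ and /ɡ/): no rule targets it → [m].
/ɡ/ (between /m/ and /i/) is unaffected → [ɡ].
/i/ — not in any rule's target class → [i].
/ɡ/ stays [ɡ].
/s/ (between /ɡ/ and /o/) fails the environment for rule 1, so it stays [s].
/o/ (between /s/ and /f/): no rule targets it → [o].
/f/ — word-final; rule 1 does not apply here → [f].

[tʰojoʒimɡiɡsof]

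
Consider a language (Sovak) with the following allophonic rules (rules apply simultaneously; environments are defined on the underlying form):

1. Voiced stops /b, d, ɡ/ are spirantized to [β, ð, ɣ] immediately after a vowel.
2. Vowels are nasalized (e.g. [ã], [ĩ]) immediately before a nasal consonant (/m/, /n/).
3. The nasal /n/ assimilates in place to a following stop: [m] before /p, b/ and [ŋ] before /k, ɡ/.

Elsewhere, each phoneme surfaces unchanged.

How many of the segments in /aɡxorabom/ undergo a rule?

Segments that undergo a rule: /ɡ/ → [ɣ] (rule 1); /b/ → [β] (rule 1); /o/ → [õ] (rule 2).
All other segments surface unchanged.

3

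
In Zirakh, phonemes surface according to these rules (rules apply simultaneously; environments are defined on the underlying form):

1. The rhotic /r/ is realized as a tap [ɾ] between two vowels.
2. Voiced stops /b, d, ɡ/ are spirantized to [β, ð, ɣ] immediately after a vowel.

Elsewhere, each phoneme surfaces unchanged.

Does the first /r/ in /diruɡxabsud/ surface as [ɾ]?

/r/ — between /i/ and /u/, between two vowels — surfaces as [ɾ] (rule 1).
The actual realization is [ɾ], which matches [ɾ].

Yes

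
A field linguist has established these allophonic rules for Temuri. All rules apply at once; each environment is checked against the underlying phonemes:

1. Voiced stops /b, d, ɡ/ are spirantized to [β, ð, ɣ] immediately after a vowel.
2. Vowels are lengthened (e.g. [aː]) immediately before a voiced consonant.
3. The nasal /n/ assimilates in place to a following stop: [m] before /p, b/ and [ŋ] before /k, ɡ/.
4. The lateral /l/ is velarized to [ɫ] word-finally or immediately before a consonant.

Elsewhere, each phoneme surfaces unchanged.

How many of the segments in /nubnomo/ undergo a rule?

Segments that undergo a rule: /u/ → [uː] (rule 2); /b/ → [β] (rule 1); /o/ → [oː] (rule 2).
All other segments surface unchanged.

3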